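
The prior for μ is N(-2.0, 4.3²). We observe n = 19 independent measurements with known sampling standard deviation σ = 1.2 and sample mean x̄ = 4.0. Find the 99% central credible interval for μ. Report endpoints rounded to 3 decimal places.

Posterior precision = 1/4.3² + 19/1.2² = 0.0541 + 13.1944 = 13.2485, so posterior SD = 0.2747.
Posterior mean = (-2.0/4.3² + 19·4.0/1.2²) / 13.2485 = 3.9755.
Interval: 3.9755 ± 2.576 × 0.2747 → [3.268, 4.683].

[3.268, 4.683]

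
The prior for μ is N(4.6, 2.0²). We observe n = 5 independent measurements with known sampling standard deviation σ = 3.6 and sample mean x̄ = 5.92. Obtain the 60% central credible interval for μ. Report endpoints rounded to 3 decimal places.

[4.345, 6.456]

Posterior precision = 1/2.0² + 5/3.6² = 0.2500 + 0.3858 = 0.6358, so posterior SD = 1.2541.
Posterior mean = (4.6/2.0² + 5·5.92/3.6²) / 0.6358 = 5.4010.
Interval: 5.4010 ± 0.842 × 1.2541 → [4.345, 6.456].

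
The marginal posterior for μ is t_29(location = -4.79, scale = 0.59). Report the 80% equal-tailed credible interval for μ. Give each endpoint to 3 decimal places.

[-5.564, -4.016]

The t_29 distribution is symmetric; the 80% interval is -4.79 ± t·0.59 with t_{0.9,29} = 1.311.
Half-width: 1.311 × 0.59 = 0.774.
-4.79 − 0.774 = -5.564; -4.79 + 0.774 = -4.016.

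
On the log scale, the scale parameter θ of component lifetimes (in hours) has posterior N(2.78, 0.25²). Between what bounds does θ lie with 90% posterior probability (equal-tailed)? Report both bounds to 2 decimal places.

[10.68, 24.32]

On the log scale the 90% interval is 2.78 ± 1.645 × 0.25 = [2.3688, 3.1912].
Exponentiate: [e^2.3688, e^3.1912] = [10.68, 24.32].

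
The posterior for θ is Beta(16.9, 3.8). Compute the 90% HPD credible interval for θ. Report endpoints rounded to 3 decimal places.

[0.689, 0.950]

The posterior is unimodal and skewed, so the HPD interval has equal density at both endpoints and is the shortest 90% interval.
Solving f(0.689) = f(0.950) with F(0.950) − F(0.689) = 0.90 gives [0.689, 0.950].
For comparison, the equal-tailed interval is [0.664, 0.934]; the HPD is narrower and shifted toward the mode.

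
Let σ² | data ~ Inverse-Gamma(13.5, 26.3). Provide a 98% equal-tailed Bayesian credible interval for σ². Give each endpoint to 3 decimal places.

[1.120, 4.084]

Inverse-Gamma(13.5, 26.3) quantiles: F⁻¹(0.01) and F⁻¹(0.99).
Equivalently, 1/σ² ~ Gamma(13.5, rate = 26.3); invert its 0.99 and 0.01 quantiles.
Posterior mean ≈ 2.104, SD ≈ 0.620; a Normal approximation gives roughly [0.661, 3.547].
Exact: lower = 1.120; upper = 4.084.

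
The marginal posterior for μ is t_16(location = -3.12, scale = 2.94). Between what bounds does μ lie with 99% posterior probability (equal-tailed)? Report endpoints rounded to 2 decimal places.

The t_16 distribution is symmetric; the 99% interval is -3.12 ± t·2.94 with t_{0.995,16} = 2.921.
Half-width: 2.921 × 2.94 = 8.59.
-3.12 − 8.59 = -11.71; -3.12 + 8.59 = 5.47.

[-11.71, 5.47]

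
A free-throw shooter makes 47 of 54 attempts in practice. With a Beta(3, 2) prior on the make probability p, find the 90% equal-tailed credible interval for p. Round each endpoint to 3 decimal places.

Posterior: Beta(3+47, 2+7) = Beta(50, 9).
Equal-tailed 90% interval: the 0.05 and 0.95 quantiles of Beta(50, 9).
Posterior mean ≈ 0.847, SD ≈ 0.046; a Normal approximation gives roughly [0.771, 0.924].
Exact: F⁻¹(0.05) = 0.765; F⁻¹(0.95) = 0.917.

[0.765, 0.917]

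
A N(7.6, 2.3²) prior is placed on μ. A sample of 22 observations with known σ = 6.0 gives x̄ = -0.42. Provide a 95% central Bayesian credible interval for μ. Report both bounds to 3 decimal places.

[-0.716, 3.666]

Posterior precision = 1/2.3² + 22/6.0² = 0.1890 + 0.6111 = 0.8001, so posterior SD = 1.1179.
Posterior mean = (7.6/2.3² + 22·-0.42/6.0²) / 0.8001 = 1.4747.
Interval: 1.4747 ± 1.960 × 1.1179 → [-0.716, 3.666].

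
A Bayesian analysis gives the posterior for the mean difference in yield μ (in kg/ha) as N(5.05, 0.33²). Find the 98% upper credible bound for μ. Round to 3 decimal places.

5.728

Need U with P(μ ≤ U) = 0.98: U = 5.05 + z_{0.02}·0.33.
z = 2.054; U = 5.05 + 2.054 × 0.33 = 5.728.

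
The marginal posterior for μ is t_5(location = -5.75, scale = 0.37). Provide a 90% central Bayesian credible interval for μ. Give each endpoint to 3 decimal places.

[-6.496, -5.004]

The t_5 distribution is symmetric; the 90% interval is -5.75 ± t·0.37 with t_{0.95,5} = 2.015.
Half-width: 2.015 × 0.37 = 0.746.
-5.75 − 0.746 = -6.496; -5.75 + 0.746 = -5.004.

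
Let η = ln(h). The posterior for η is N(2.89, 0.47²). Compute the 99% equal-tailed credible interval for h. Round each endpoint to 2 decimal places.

[5.36, 60.38]

On the log scale the 99% interval is 2.89 ± 2.576 × 0.47 = [1.6794, 4.1006].
Exponentiate: [e^1.6794, e^4.1006] = [5.36, 60.38].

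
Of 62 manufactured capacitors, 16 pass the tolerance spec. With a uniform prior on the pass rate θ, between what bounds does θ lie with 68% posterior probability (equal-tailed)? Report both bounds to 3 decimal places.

Posterior: Beta(1+16, 1+46) = Beta(17, 47).
Equal-tailed 68% interval: the 0.16 and 0.84 quantiles of Beta(17, 47).
Posterior mean ≈ 0.266, SD ≈ 0.055; a Normal approximation gives roughly [0.211, 0.320].
Exact: F⁻¹(0.16) = 0.211; F⁻¹(0.84) = 0.320.

[0.211, 0.320]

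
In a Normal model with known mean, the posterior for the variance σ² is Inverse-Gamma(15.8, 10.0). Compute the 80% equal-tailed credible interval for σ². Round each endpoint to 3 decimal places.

Inverse-Gamma(15.8, 10.0) quantiles: F⁻¹(0.1) and F⁻¹(0.9).
Equivalently, 1/σ² ~ Gamma(15.8, rate = 10.0); invert its 0.9 and 0.1 quantiles.
Posterior mean ≈ 0.676, SD ≈ 0.182; a Normal approximation gives roughly [0.443, 0.909].
Exact: lower = 0.475; upper = 0.912.

[0.475, 0.912]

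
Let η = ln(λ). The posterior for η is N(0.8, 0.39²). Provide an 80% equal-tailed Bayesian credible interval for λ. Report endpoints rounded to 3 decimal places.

On the log scale the 80% interval is 0.8 ± 1.282 × 0.39 = [0.3002, 1.2998].
Exponentiate: [e^0.3002, e^1.2998] = [1.350, 3.669].

[1.350, 3.669]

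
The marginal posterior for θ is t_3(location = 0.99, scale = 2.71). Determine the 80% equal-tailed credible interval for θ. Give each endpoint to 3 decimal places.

The t_3 distribution is symmetric; the 80% interval is 0.99 ± t·2.71 with t_{0.9,3} = 1.638.
Half-width: 1.638 × 2.71 = 4.438.
0.99 − 4.438 = -3.448; 0.99 + 4.438 = 5.428.

[-3.448, 5.428]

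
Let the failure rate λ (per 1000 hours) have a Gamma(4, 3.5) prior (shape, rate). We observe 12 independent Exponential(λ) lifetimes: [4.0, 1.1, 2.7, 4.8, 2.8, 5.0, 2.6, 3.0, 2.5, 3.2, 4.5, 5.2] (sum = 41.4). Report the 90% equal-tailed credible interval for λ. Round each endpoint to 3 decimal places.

Posterior: Gamma(4+12, 3.5+41.4) = Gamma(16, 44.9) (shape, rate).
Equal-tailed 90% interval: Gamma(16, 44.9) quantiles at 0.05 and 0.95.
Posterior mean ≈ 0.356, SD ≈ 0.089; a Normal approximation gives roughly [0.210, 0.503].
Exact: lower = 0.224; upper = 0.514.

[0.224, 0.514]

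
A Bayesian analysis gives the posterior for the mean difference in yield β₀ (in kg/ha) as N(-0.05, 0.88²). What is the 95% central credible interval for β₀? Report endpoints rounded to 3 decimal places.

The posterior is symmetric, so the 95% equal-tailed interval is β₀ = -0.05 ± z·0.88 with z = 1.960.
Half-width: 1.960 × 0.88 = 1.725.
-0.05 − 1.725 = -1.775; -0.05 + 1.725 = 1.675.

[-1.775, 1.675]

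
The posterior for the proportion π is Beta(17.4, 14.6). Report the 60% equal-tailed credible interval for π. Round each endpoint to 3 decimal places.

[0.470, 0.618]

Posterior: Beta(17.4, 14.6).
Equal-tailed 60% interval: the 0.2 and 0.8 quantiles of Beta(17.4, 14.6).
Posterior mean ≈ 0.544, SD ≈ 0.087; a Normal approximation gives roughly [0.471, 0.617].
Exact: F⁻¹(0.2) = 0.470; F⁻¹(0.8) = 0.618.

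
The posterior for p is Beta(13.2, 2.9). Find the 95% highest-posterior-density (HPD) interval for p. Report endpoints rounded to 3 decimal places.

[0.638, 0.976]

The posterior is unimodal and skewed, so the HPD interval has equal density at both endpoints and is the shortest 95% interval.
Solving f(0.638) = f(0.976) with F(0.976) − F(0.638) = 0.95 gives [0.638, 0.976].
For comparison, the equal-tailed interval is [0.606, 0.960]; the HPD is narrower and shifted toward the mode.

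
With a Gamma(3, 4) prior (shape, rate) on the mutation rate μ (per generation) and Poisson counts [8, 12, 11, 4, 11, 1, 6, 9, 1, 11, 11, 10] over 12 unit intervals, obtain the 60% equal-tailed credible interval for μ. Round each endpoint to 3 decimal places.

[5.599, 6.639]

Posterior: Gamma(3+95, 4+12) = Gamma(98, 16) (shape, rate).
Equal-tailed 60% interval: Gamma(98, 16) quantiles at 0.2 and 0.8.
Posterior mean ≈ 6.125, SD ≈ 0.619; a Normal approximation gives roughly [5.604, 6.646].
Exact: lower = 5.599; upper = 6.639.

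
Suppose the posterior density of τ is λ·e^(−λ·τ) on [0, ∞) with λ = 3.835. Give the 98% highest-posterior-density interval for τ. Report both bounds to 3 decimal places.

The exponential density is strictly decreasing on [0, ∞), so the HPD interval is anchored at 0: [0, q] with P(τ ≤ q) = 0.98.
q = −ln(1 − 0.98) / 3.835 = 3.9120 / 3.835 = 1.020.

[0.000, 1.020]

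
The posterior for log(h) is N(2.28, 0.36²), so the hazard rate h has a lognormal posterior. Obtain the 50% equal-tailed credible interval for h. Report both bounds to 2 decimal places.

On the log scale the 50% interval is 2.28 ± 0.674 × 0.36 = [2.0372, 2.5228].
Exponentiate: [e^2.0372, e^2.5228] = [7.67, 12.46].

[7.67, 12.46]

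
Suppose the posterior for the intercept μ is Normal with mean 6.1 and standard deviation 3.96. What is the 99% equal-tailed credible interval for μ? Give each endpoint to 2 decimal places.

The posterior is symmetric, so the 99% equal-tailed interval is μ = 6.1 ± z·3.96 with z = 2.576.
Half-width: 2.576 × 3.96 = 10.20.
6.1 − 10.20 = -4.10; 6.1 + 10.20 = 16.30.

[-4.10, 16.30]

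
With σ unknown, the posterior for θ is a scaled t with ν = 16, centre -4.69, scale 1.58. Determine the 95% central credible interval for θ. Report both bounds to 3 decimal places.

The t_16 distribution is symmetric; the 95% interval is -4.69 ± t·1.58 with t_{0.975,16} = 2.120.
Half-width: 2.120 × 1.58 = 3.349.
-4.69 − 3.349 = -8.039; -4.69 + 3.349 = -1.341.

[-8.039, -1.341]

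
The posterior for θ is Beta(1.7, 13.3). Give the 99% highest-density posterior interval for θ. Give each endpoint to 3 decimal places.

[0.000, 0.359]

The posterior is unimodal and skewed, so the HPD interval has equal density at both endpoints and is the shortest 99% interval.
Solving f(0.000) = f(0.359) with F(0.359) − F(0.000) = 0.99 gives [0.000, 0.359].
For comparison, the equal-tailed interval is [0.004, 0.394]; the HPD is narrower and shifted toward the mode.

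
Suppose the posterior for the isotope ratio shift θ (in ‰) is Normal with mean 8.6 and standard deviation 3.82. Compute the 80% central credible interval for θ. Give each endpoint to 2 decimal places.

[3.70, 13.50]

The posterior is symmetric, so the 80% equal-tailed interval is θ = 8.6 ± z·3.82 with z = 1.282.
Half-width: 1.282 × 3.82 = 4.90.
8.6 − 4.90 = 3.70; 8.6 + 4.90 = 13.50.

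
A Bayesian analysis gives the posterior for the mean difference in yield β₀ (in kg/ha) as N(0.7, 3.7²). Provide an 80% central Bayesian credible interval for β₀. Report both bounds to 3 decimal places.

The posterior is symmetric, so the 80% equal-tailed interval is β₀ = 0.7 ± z·3.7 with z = 1.282.
Half-width: 1.282 × 3.7 = 4.742.
0.7 − 4.742 = -4.042; 0.7 + 4.742 = 5.442.

[-4.042, 5.442]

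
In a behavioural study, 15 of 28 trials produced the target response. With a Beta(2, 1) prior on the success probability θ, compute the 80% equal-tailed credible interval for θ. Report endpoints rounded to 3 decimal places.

Posterior: Beta(2+15, 1+13) = Beta(17, 14).
Equal-tailed 80% interval: the 0.1 and 0.9 quantiles of Beta(17, 14).
Posterior mean ≈ 0.548, SD ≈ 0.088; a Normal approximation gives roughly [0.436, 0.661].
Exact: F⁻¹(0.1) = 0.434; F⁻¹(0.9) = 0.662.

[0.434, 0.662]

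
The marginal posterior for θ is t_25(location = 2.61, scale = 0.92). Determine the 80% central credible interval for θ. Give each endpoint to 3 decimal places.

The t_25 distribution is symmetric; the 80% interval is 2.61 ± t·0.92 with t_{0.9,25} = 1.316.
Half-width: 1.316 × 0.92 = 1.211.
2.61 − 1.211 = 1.399; 2.61 + 1.211 = 3.821.

[1.399, 3.821]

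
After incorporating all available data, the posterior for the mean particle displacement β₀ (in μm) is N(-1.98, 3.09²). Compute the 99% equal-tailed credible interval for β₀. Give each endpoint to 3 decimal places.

The posterior is symmetric, so the 99% equal-tailed interval is β₀ = -1.98 ± z·3.09 with z = 2.576.
Half-width: 2.576 × 3.09 = 7.959.
-1.98 − 7.959 = -9.939; -1.98 + 7.959 = 5.979.

[-9.939, 5.979]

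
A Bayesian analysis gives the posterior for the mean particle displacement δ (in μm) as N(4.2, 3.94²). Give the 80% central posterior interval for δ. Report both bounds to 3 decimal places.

The posterior is symmetric, so the 80% equal-tailed interval is δ = 4.2 ± z·3.94 with z = 1.282.
Half-width: 1.282 × 3.94 = 5.049.
4.2 − 5.049 = -0.849; 4.2 + 5.049 = 9.249.

[-0.849, 9.249]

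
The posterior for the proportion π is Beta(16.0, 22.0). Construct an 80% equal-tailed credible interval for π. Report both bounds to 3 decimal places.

[0.320, 0.524]

Posterior: Beta(16.0, 22.0).
Equal-tailed 80% interval: the 0.1 and 0.9 quantiles of Beta(16.0, 22.0).
Posterior mean ≈ 0.421, SD ≈ 0.079; a Normal approximation gives roughly [0.320, 0.522].
Exact: F⁻¹(0.1) = 0.320; F⁻¹(0.9) = 0.524.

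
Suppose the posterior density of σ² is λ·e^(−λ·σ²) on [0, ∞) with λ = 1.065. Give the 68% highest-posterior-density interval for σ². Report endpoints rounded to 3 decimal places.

The exponential density is strictly decreasing on [0, ∞), so the HPD interval is anchored at 0: [0, q] with P(σ² ≤ q) = 0.68.
q = −ln(1 − 0.68) / 1.065 = 1.1394 / 1.065 = 1.070.

[0.000, 1.070]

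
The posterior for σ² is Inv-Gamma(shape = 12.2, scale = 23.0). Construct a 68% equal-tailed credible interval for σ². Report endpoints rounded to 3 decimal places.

[1.472, 2.622]

Inverse-Gamma(12.2, 23.0) quantiles: F⁻¹(0.16) and F⁻¹(0.84).
Equivalently, 1/σ² ~ Gamma(12.2, rate = 23.0); invert its 0.84 and 0.16 quantiles.
Posterior mean ≈ 2.054, SD ≈ 0.643; a Normal approximation gives roughly [1.414, 2.693].
Exact: lower = 1.472; upper = 2.622.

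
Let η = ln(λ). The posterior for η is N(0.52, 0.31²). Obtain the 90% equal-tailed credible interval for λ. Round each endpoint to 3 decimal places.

On the log scale the 90% interval is 0.52 ± 1.645 × 0.31 = [0.0101, 1.0299].
Exponentiate: [e^0.0101, e^1.0299] = [1.010, 2.801].

[1.010, 2.801]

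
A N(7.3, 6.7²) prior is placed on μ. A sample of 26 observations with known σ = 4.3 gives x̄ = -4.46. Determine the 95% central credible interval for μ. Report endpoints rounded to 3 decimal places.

[-5.916, -2.637]

Posterior precision = 1/6.7² + 26/4.3² = 0.0223 + 1.4062 = 1.4284, so posterior SD = 0.8367.
Posterior mean = (7.3/6.7² + 26·-4.46/4.3²) / 1.4284 = -4.2766.
Interval: -4.2766 ± 1.960 × 0.8367 → [-5.916, -2.637].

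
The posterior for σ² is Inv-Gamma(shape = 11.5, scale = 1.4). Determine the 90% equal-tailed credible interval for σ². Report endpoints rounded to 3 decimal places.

[0.080, 0.214]

Inverse-Gamma(11.5, 1.4) quantiles: F⁻¹(0.05) and F⁻¹(0.95).
Equivalently, 1/σ² ~ Gamma(11.5, rate = 1.4); invert its 0.95 and 0.05 quantiles.
Posterior mean ≈ 0.133, SD ≈ 0.043; a Normal approximation gives roughly [0.062, 0.204].
Exact: lower = 0.080; upper = 0.214.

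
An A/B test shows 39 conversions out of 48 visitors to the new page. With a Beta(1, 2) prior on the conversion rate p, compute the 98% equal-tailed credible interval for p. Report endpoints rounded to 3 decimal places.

Posterior: Beta(1+39, 2+9) = Beta(40, 11).
Equal-tailed 98% interval: the 0.01 and 0.99 quantiles of Beta(40, 11).
Posterior mean ≈ 0.784, SD ≈ 0.057; a Normal approximation gives roughly [0.652, 0.917].
Exact: F⁻¹(0.01) = 0.637; F⁻¹(0.99) = 0.899.

[0.637, 0.899]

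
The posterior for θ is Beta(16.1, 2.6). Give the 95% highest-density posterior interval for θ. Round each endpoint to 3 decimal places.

The posterior is unimodal and skewed, so the HPD interval has equal density at both endpoints and is the shortest 95% interval.
Solving f(0.709) = f(0.987) with F(0.987) − F(0.709) = 0.95 gives [0.709, 0.987].
For comparison, the equal-tailed interval is [0.677, 0.973]; the HPD is narrower and shifted toward the mode.

[0.709, 0.987]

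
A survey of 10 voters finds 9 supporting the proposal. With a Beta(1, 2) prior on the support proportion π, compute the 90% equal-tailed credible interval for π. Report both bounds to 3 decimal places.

Posterior: Beta(1+9, 2+1) = Beta(10, 3).
Equal-tailed 90% interval: the 0.05 and 0.95 quantiles of Beta(10, 3).
Posterior mean ≈ 0.769, SD ≈ 0.113; a Normal approximation gives roughly [0.584, 0.954].
Exact: F⁻¹(0.05) = 0.562; F⁻¹(0.95) = 0.928.

[0.562, 0.928]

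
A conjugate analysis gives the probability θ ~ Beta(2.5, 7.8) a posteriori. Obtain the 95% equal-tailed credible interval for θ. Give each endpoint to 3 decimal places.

Posterior: Beta(2.5, 7.8).
Equal-tailed 95% interval: the 0.025 and 0.975 quantiles of Beta(2.5, 7.8).
Posterior mean ≈ 0.243, SD ≈ 0.128; a Normal approximation gives roughly [-0.007, 0.493].
Exact: F⁻¹(0.025) = 0.048; F⁻¹(0.975) = 0.531.

[0.048, 0.531]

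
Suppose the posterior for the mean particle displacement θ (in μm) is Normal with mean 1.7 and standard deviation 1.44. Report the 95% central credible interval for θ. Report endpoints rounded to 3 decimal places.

The posterior is symmetric, so the 95% equal-tailed interval is θ = 1.7 ± z·1.44 with z = 1.960.
Half-width: 1.960 × 1.44 = 2.822.
1.7 − 2.822 = -1.122; 1.7 + 2.822 = 4.522.

[-1.122, 4.522]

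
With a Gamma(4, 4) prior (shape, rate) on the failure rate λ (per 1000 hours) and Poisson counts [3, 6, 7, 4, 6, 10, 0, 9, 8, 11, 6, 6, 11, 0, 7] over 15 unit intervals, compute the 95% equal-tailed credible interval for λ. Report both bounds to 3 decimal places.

[4.187, 6.228]

Posterior: Gamma(4+94, 4+15) = Gamma(98, 19) (shape, rate).
Equal-tailed 95% interval: Gamma(98, 19) quantiles at 0.025 and 0.975.
Posterior mean ≈ 5.158, SD ≈ 0.521; a Normal approximation gives roughly [4.137, 6.179].
Exact: lower = 4.187; upper = 6.228.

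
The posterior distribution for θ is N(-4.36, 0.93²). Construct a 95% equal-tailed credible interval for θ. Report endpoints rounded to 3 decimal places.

The posterior is symmetric, so the 95% equal-tailed interval is θ = -4.36 ± z·0.93 with z = 1.960.
Half-width: 1.960 × 0.93 = 1.823.
-4.36 − 1.823 = -6.183; -4.36 + 1.823 = -2.537.

[-6.183, -2.537]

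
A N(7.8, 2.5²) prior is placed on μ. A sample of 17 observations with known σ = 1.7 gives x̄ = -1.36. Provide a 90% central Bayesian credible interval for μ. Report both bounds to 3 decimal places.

Posterior precision = 1/2.5² + 17/1.7² = 0.1600 + 5.8824 = 6.0424, so posterior SD = 0.4068.
Posterior mean = (7.8/2.5² + 17·-1.36/1.7²) / 6.0424 = -1.1174.
Interval: -1.1174 ± 1.645 × 0.4068 → [-1.787, -0.448].

[-1.787, -0.448]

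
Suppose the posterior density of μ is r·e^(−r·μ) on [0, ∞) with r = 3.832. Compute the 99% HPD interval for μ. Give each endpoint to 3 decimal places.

[0.000, 1.202]

The exponential density is strictly decreasing on [0, ∞), so the HPD interval is anchored at 0: [0, q] with P(μ ≤ q) = 0.99.
q = −ln(1 − 0.99) / 3.832 = 4.6052 / 3.832 = 1.202.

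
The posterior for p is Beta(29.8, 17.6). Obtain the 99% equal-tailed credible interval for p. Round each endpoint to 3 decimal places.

[0.443, 0.794]

Posterior: Beta(29.8, 17.6).
Equal-tailed 99% interval: the 0.005 and 0.995 quantiles of Beta(29.8, 17.6).
Posterior mean ≈ 0.629, SD ≈ 0.069; a Normal approximation gives roughly [0.450, 0.808].
Exact: F⁻¹(0.005) = 0.443; F⁻¹(0.995) = 0.794.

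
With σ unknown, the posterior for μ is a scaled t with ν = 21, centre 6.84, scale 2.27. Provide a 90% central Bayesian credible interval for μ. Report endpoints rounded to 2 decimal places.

[2.93, 10.75]

The t_21 distribution is symmetric; the 90% interval is 6.84 ± t·2.27 with t_{0.95,21} = 1.721.
Half-width: 1.721 × 2.27 = 3.91.
6.84 − 3.91 = 2.93; 6.84 + 3.91 = 10.75.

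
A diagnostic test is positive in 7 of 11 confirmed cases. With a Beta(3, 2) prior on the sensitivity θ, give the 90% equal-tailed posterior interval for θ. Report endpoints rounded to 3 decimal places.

[0.423, 0.809]

Posterior: Beta(3+7, 2+4) = Beta(10, 6).
Equal-tailed 90% interval: the 0.05 and 0.95 quantiles of Beta(10, 6).
Posterior mean ≈ 0.625, SD ≈ 0.117; a Normal approximation gives roughly [0.432, 0.818].
Exact: F⁻¹(0.05) = 0.423; F⁻¹(0.95) = 0.809.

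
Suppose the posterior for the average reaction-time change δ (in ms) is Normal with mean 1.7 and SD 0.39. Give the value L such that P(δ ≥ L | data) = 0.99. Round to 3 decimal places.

Need L with P(δ ≥ L) = 0.99: L = 1.7 − z_{0.01}·0.39.
z = 2.326; L = 1.7 − 2.326 × 0.39 = 0.793.

0.793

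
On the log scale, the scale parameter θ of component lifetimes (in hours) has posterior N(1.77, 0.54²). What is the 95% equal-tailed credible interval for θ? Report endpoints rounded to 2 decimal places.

[2.04, 16.92]

On the log scale the 95% interval is 1.77 ± 1.960 × 0.54 = [0.7116, 2.8284].
Exponentiate: [e^0.7116, e^2.8284] = [2.04, 16.92].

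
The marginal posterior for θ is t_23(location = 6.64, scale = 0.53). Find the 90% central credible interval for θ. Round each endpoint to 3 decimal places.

[5.732, 7.548]

The t_23 distribution is symmetric; the 90% interval is 6.64 ± t·0.53 with t_{0.95,23} = 1.714.
Half-width: 1.714 × 0.53 = 0.908.
6.64 − 0.908 = 5.732; 6.64 + 0.908 = 7.548.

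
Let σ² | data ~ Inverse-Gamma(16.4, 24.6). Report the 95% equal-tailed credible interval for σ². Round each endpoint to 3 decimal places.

Inverse-Gamma(16.4, 24.6) quantiles: F⁻¹(0.025) and F⁻¹(0.975).
Equivalently, 1/σ² ~ Gamma(16.4, rate = 24.6); invert its 0.975 and 0.025 quantiles.
Posterior mean ≈ 1.597, SD ≈ 0.421; a Normal approximation gives roughly [0.772, 2.422].
Exact: lower = 0.975; upper = 2.604.

[0.975, 2.604]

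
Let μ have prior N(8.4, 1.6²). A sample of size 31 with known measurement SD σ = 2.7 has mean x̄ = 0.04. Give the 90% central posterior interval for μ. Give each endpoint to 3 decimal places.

Posterior precision = 1/1.6² + 31/2.7² = 0.3906 + 4.2524 = 4.6430, so posterior SD = 0.4641.
Posterior mean = (8.4/1.6² + 31·0.04/2.7²) / 4.6430 = 0.7433.
Interval: 0.7433 ± 1.645 × 0.4641 → [-0.020, 1.507].

[-0.020, 1.507]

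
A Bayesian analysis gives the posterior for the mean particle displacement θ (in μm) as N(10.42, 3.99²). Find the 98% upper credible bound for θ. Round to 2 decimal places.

18.61

Need U with P(θ ≤ U) = 0.98: U = 10.42 + z_{0.02}·3.99.
z = 2.054; U = 10.42 + 2.054 × 3.99 = 18.61.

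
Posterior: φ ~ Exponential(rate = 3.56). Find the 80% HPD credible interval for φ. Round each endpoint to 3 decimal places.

The exponential density is strictly decreasing on [0, ∞), so the HPD interval is anchored at 0: [0, q] with P(φ ≤ q) = 0.80.
q = −ln(1 − 0.80) / 3.56 = 1.6094 / 3.56 = 0.452.

[0.000, 0.452]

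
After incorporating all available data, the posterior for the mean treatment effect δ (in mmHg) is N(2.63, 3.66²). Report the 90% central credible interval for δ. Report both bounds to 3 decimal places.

The posterior is symmetric, so the 90% equal-tailed interval is δ = 2.63 ± z·3.66 with z = 1.645.
Half-width: 1.645 × 3.66 = 6.020.
2.63 − 6.020 = -3.390; 2.63 + 6.020 = 8.650.

[-3.390, 8.650]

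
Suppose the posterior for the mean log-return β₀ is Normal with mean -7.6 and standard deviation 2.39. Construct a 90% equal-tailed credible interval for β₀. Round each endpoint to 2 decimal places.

The posterior is symmetric, so the 90% equal-tailed interval is β₀ = -7.6 ± z·2.39 with z = 1.645.
Half-width: 1.645 × 2.39 = 3.93.
-7.6 − 3.93 = -11.53; -7.6 + 3.93 = -3.67.

[-11.53, -3.67]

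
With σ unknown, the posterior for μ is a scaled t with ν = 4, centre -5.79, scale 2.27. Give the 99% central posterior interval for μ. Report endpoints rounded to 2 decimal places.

The t_4 distribution is symmetric; the 99% interval is -5.79 ± t·2.27 with t_{0.995,4} = 4.604.
Half-width: 4.604 × 2.27 = 10.45.
-5.79 − 10.45 = -16.24; -5.79 + 10.45 = 4.66.

[-16.24, 4.66]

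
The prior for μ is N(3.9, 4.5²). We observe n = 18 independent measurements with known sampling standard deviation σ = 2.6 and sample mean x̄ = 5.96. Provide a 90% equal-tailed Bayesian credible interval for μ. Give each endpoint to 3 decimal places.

[4.924, 6.921]

Posterior precision = 1/4.5² + 18/2.6² = 0.0494 + 2.6627 = 2.7121, so posterior SD = 0.6072.
Posterior mean = (3.9/4.5² + 18·5.96/2.6²) / 2.7121 = 5.9225.
Interval: 5.9225 ± 1.645 × 0.6072 → [4.924, 6.921].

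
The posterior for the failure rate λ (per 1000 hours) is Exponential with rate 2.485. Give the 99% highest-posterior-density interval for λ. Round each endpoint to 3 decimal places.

[0.000, 1.853]

The exponential density is strictly decreasing on [0, ∞), so the HPD interval is anchored at 0: [0, q] with P(λ ≤ q) = 0.99.
q = −ln(1 − 0.99) / 2.485 = 4.6052 / 2.485 = 1.853.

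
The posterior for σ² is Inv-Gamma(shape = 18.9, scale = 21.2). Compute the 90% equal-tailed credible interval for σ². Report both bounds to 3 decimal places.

[0.798, 1.715]

Inverse-Gamma(18.9, 21.2) quantiles: F⁻¹(0.05) and F⁻¹(0.95).
Equivalently, 1/σ² ~ Gamma(18.9, rate = 21.2); invert its 0.95 and 0.05 quantiles.
Posterior mean ≈ 1.184, SD ≈ 0.288; a Normal approximation gives roughly [0.710, 1.658].
Exact: lower = 0.798; upper = 1.715.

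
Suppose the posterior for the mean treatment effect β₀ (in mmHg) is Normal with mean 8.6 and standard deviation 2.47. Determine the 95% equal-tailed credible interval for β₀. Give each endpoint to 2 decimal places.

[3.76, 13.44]

The posterior is symmetric, so the 95% equal-tailed interval is β₀ = 8.6 ± z·2.47 with z = 1.960.
Half-width: 1.960 × 2.47 = 4.84.
8.6 − 4.84 = 3.76; 8.6 + 4.84 = 13.44.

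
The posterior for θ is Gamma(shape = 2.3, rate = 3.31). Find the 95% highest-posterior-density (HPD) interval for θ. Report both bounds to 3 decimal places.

The posterior is unimodal and skewed, so the HPD interval has equal density at both endpoints and is the shortest 95% interval.
Solving f(0.030) = f(1.591) with F(1.591) − F(0.030) = 0.95 gives [0.030, 1.591].
For comparison, the equal-tailed interval is [0.103, 1.838]; the HPD is narrower and shifted toward the mode.

[0.030, 1.591]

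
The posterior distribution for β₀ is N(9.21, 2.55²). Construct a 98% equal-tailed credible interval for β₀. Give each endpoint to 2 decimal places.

[3.28, 15.14]

The posterior is symmetric, so the 98% equal-tailed interval is β₀ = 9.21 ± z·2.55 with z = 2.326.
Half-width: 2.326 × 2.55 = 5.93.
9.21 − 5.93 = 3.28; 9.21 + 5.93 = 15.14.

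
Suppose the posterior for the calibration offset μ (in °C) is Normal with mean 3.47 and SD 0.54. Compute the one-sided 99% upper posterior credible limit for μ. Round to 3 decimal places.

4.726

Need U with P(μ ≤ U) = 0.99: U = 3.47 + z_{0.01}·0.54.
z = 2.326; U = 3.47 + 2.326 × 0.54 = 4.726.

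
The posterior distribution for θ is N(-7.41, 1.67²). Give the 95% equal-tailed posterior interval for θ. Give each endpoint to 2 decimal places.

The posterior is symmetric, so the 95% equal-tailed interval is θ = -7.41 ± z·1.67 with z = 1.960.
Half-width: 1.960 × 1.67 = 3.27.
-7.41 − 3.27 = -10.68; -7.41 + 3.27 = -4.14.

[-10.68, -4.14]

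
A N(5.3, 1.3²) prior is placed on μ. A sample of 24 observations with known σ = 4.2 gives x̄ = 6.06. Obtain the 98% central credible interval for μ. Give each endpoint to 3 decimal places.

[4.165, 7.495]

Posterior precision = 1/1.3² + 24/4.2² = 0.5917 + 1.3605 = 1.9523, so posterior SD = 0.7157.
Posterior mean = (5.3/1.3² + 24·6.06/4.2²) / 1.9523 = 5.8296.
Interval: 5.8296 ± 2.326 × 0.7157 → [4.165, 7.495].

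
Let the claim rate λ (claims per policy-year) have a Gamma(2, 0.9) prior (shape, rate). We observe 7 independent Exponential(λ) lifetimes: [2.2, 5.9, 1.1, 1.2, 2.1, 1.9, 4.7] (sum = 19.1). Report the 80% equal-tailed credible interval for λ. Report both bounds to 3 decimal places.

Posterior: Gamma(2+7, 0.9+19.1) = Gamma(9, 20.0) (shape, rate).
Equal-tailed 80% interval: Gamma(9, 20.0) quantiles at 0.1 and 0.9.
Posterior mean ≈ 0.450, SD ≈ 0.150; a Normal approximation gives roughly [0.258, 0.642].
Exact: lower = 0.272; upper = 0.650.

[0.272, 0.650]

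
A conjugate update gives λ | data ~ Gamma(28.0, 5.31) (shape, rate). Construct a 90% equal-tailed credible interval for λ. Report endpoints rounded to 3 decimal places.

Posterior: Gamma(shape 28.0, rate 5.31).
Equal-tailed 90% interval: Gamma(28.0, 5.31) quantiles at 0.05 and 0.95.
Posterior mean ≈ 5.273, SD ≈ 0.997; a Normal approximation gives roughly [3.634, 6.912].
Exact: lower = 3.748; upper = 7.012.

[3.748, 7.012]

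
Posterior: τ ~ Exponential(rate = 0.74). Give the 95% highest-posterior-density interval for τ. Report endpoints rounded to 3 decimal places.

[0.000, 4.048]

The exponential density is strictly decreasing on [0, ∞), so the HPD interval is anchored at 0: [0, q] with P(τ ≤ q) = 0.95.
q = −ln(1 − 0.95) / 0.74 = 2.9957 / 0.74 = 4.048.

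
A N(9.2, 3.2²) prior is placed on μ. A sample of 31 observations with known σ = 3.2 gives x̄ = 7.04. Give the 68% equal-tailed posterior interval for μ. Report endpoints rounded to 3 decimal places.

[6.545, 7.670]

Posterior precision = 1/3.2² + 31/3.2² = 0.0977 + 3.0273 = 3.1250, so posterior SD = 0.5657.
Posterior mean = (9.2/3.2² + 31·7.04/3.2²) / 3.1250 = 7.1075.
Interval: 7.1075 ± 0.994 × 0.5657 → [6.545, 7.670].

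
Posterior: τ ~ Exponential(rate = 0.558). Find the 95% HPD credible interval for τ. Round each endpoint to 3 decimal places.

[0.000, 5.369]

The exponential density is strictly decreasing on [0, ∞), so the HPD interval is anchored at 0: [0, q] with P(τ ≤ q) = 0.95.
q = −ln(1 − 0.95) / 0.558 = 2.9957 / 0.558 = 5.369.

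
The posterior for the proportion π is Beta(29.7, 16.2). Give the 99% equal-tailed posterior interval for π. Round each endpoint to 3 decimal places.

Posterior: Beta(29.7, 16.2).
Equal-tailed 99% interval: the 0.005 and 0.995 quantiles of Beta(29.7, 16.2).
Posterior mean ≈ 0.647, SD ≈ 0.070; a Normal approximation gives roughly [0.467, 0.827].
Exact: F⁻¹(0.005) = 0.459; F⁻¹(0.995) = 0.811.

[0.459, 0.811]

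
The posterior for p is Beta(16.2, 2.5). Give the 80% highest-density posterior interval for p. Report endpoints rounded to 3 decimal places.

The posterior is unimodal and skewed, so the HPD interval has equal density at both endpoints and is the shortest 80% interval.
Solving f(0.795) = f(0.974) with F(0.974) − F(0.795) = 0.80 gives [0.795, 0.974].
For comparison, the equal-tailed interval is [0.761, 0.954]; the HPD is narrower and shifted toward the mode.

[0.795, 0.974]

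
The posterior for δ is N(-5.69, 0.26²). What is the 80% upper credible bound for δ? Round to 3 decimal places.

Need U with P(δ ≤ U) = 0.80: U = -5.69 + z_{0.2}·0.26.
z = 0.842; U = -5.69 + 0.842 × 0.26 = -5.471.

-5.471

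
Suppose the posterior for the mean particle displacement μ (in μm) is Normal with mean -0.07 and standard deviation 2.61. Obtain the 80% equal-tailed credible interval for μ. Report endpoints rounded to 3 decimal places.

The posterior is symmetric, so the 80% equal-tailed interval is μ = -0.07 ± z·2.61 with z = 1.282.
Half-width: 1.282 × 2.61 = 3.345.
-0.07 − 3.345 = -3.415; -0.07 + 3.345 = 3.275.

[-3.415, 3.275]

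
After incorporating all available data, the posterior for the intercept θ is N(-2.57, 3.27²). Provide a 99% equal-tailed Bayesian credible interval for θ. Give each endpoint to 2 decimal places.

[-10.99, 5.85]

The posterior is symmetric, so the 99% equal-tailed interval is θ = -2.57 ± z·3.27 with z = 2.576.
Half-width: 2.576 × 3.27 = 8.42.
-2.57 − 8.42 = -10.99; -2.57 + 8.42 = 5.85.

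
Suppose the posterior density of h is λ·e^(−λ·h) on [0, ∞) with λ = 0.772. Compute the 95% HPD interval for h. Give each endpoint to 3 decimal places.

The exponential density is strictly decreasing on [0, ∞), so the HPD interval is anchored at 0: [0, q] with P(h ≤ q) = 0.95.
q = −ln(1 − 0.95) / 0.772 = 2.9957 / 0.772 = 3.880.

[0.000, 3.880]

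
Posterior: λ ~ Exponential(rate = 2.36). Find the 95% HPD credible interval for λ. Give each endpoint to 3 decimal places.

[0.000, 1.269]

The exponential density is strictly decreasing on [0, ∞), so the HPD interval is anchored at 0: [0, q] with P(λ ≤ q) = 0.95.
q = −ln(1 − 0.95) / 2.36 = 2.9957 / 2.36 = 1.269.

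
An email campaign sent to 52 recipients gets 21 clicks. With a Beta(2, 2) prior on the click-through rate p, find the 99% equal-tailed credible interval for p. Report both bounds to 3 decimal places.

Posterior: Beta(2+21, 2+31) = Beta(23, 33).
Equal-tailed 99% interval: the 0.005 and 0.995 quantiles of Beta(23, 33).
Posterior mean ≈ 0.411, SD ≈ 0.065; a Normal approximation gives roughly [0.243, 0.579].
Exact: F⁻¹(0.005) = 0.251; F⁻¹(0.995) = 0.582.

[0.251, 0.582]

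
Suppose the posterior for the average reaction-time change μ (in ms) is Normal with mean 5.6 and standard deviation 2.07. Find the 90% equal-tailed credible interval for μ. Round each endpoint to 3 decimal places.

[2.195, 9.005]

The posterior is symmetric, so the 90% equal-tailed interval is μ = 5.6 ± z·2.07 with z = 1.645.
Half-width: 1.645 × 2.07 = 3.405.
5.6 − 3.405 = 2.195; 5.6 + 3.405 = 9.005.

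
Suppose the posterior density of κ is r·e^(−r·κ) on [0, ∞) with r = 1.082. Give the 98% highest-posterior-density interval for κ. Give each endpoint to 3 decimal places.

[0.000, 3.616]

The exponential density is strictly decreasing on [0, ∞), so the HPD interval is anchored at 0: [0, q] with P(κ ≤ q) = 0.98.
q = −ln(1 − 0.98) / 1.082 = 3.9120 / 1.082 = 3.616.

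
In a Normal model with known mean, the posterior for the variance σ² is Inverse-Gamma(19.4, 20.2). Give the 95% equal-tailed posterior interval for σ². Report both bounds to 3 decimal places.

[0.698, 1.719]

Inverse-Gamma(19.4, 20.2) quantiles: F⁻¹(0.025) and F⁻¹(0.975).
Equivalently, 1/σ² ~ Gamma(19.4, rate = 20.2); invert its 0.975 and 0.025 quantiles.
Posterior mean ≈ 1.098, SD ≈ 0.263; a Normal approximation gives roughly [0.582, 1.614].
Exact: lower = 0.698; upper = 1.719.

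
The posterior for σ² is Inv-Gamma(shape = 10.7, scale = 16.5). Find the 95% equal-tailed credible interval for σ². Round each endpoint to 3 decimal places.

Inverse-Gamma(10.7, 16.5) quantiles: F⁻¹(0.025) and F⁻¹(0.975).
Equivalently, 1/σ² ~ Gamma(10.7, rate = 16.5); invert its 0.975 and 0.025 quantiles.
Posterior mean ≈ 1.701, SD ≈ 0.577; a Normal approximation gives roughly [0.571, 2.831].
Exact: lower = 0.917; upper = 3.124.

[0.917, 3.124]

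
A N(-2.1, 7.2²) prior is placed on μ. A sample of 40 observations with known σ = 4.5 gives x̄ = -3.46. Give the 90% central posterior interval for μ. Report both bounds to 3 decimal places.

[-4.612, -2.282]

Posterior precision = 1/7.2² + 40/4.5² = 0.0193 + 1.9753 = 1.9946, so posterior SD = 0.7081.
Posterior mean = (-2.1/7.2² + 40·-3.46/4.5²) / 1.9946 = -3.4468.
Interval: -3.4468 ± 1.645 × 0.7081 → [-4.612, -2.282].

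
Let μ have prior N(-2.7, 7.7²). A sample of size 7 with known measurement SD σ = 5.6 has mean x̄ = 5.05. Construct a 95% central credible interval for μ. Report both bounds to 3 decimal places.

[0.505, 8.506]

Posterior precision = 1/7.7² + 7/5.6² = 0.0169 + 0.2232 = 0.2401, so posterior SD = 2.0409.
Posterior mean = (-2.7/7.7² + 7·5.05/5.6²) / 0.2401 = 4.5055.
Interval: 4.5055 ± 1.960 × 2.0409 → [0.505, 8.506].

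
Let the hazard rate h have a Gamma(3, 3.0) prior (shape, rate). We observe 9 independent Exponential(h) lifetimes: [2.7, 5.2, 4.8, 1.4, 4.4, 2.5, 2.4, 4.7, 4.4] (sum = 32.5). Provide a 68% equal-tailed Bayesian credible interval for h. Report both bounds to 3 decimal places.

Posterior: Gamma(3+9, 3.0+32.5) = Gamma(12, 35.5) (shape, rate).
Equal-tailed 68% interval: Gamma(12, 35.5) quantiles at 0.16 and 0.84.
Posterior mean ≈ 0.338, SD ≈ 0.098; a Normal approximation gives roughly [0.241, 0.435].
Exact: lower = 0.242; upper = 0.434.

[0.242, 0.434]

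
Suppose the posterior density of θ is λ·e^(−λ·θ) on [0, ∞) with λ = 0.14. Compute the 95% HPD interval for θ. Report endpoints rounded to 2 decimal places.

The exponential density is strictly decreasing on [0, ∞), so the HPD interval is anchored at 0: [0, q] with P(θ ≤ q) = 0.95.
q = −ln(1 − 0.95) / 0.14 = 2.9957 / 0.14 = 21.40.

[0.00, 21.40]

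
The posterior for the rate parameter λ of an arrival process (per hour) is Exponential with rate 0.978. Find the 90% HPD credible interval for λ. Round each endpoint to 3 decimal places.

The exponential density is strictly decreasing on [0, ∞), so the HPD interval is anchored at 0: [0, q] with P(λ ≤ q) = 0.90.
q = −ln(1 − 0.90) / 0.978 = 2.3026 / 0.978 = 2.354.

[0.000, 2.354]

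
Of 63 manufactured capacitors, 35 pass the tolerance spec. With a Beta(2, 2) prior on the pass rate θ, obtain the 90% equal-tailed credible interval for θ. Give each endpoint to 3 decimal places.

Posterior: Beta(2+35, 2+28) = Beta(37, 30).
Equal-tailed 90% interval: the 0.05 and 0.95 quantiles of Beta(37, 30).
Posterior mean ≈ 0.552, SD ≈ 0.060; a Normal approximation gives roughly [0.453, 0.651].
Exact: F⁻¹(0.05) = 0.452; F⁻¹(0.95) = 0.651.

[0.452, 0.651]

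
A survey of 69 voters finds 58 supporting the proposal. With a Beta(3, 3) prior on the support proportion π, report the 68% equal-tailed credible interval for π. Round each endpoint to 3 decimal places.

[0.769, 0.858]

Posterior: Beta(3+58, 3+11) = Beta(61, 14).
Equal-tailed 68% interval: the 0.16 and 0.84 quantiles of Beta(61, 14).
Posterior mean ≈ 0.813, SD ≈ 0.045; a Normal approximation gives roughly [0.769, 0.858].
Exact: F⁻¹(0.16) = 0.769; F⁻¹(0.84) = 0.858.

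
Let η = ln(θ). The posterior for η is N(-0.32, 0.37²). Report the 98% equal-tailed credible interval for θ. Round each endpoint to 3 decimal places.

On the log scale the 98% interval is -0.32 ± 2.326 × 0.37 = [-1.1807, 0.5407].
Exponentiate: [e^-1.1807, e^0.5407] = [0.307, 1.717].

[0.307, 1.717]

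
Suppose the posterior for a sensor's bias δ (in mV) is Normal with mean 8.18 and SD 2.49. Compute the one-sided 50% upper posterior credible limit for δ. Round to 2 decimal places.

8.18

Need U with P(δ ≤ U) = 0.50: U = 8.18 + z_{0.5}·2.49.
z = 0.000; U = 8.18 + 0.000 × 2.49 = 8.18.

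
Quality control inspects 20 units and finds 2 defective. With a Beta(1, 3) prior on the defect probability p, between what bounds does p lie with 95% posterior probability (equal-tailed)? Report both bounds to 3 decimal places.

[0.028, 0.280]

Posterior: Beta(1+2, 3+18) = Beta(3, 21).
Equal-tailed 95% interval: the 0.025 and 0.975 quantiles of Beta(3, 21).
Posterior mean ≈ 0.125, SD ≈ 0.066; a Normal approximation gives roughly [-0.005, 0.255].
Exact: F⁻¹(0.025) = 0.028; F⁻¹(0.975) = 0.280.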